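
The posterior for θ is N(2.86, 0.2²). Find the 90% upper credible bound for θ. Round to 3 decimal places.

3.116

Need U with P(θ ≤ U) = 0.90: U = 2.86 + z_{0.1}·0.2.
z = 1.282; U = 2.86 + 1.282 × 0.2 = 3.116.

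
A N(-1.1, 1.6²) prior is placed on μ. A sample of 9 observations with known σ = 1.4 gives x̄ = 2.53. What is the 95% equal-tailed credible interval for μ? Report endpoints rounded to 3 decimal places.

Posterior precision = 1/1.6² + 9/1.4² = 0.3906 + 4.5918 = 4.9825, so posterior SD = 0.4480.
Posterior mean = (-1.1/1.6² + 9·2.53/1.4²) / 4.9825 = 2.2454.
Interval: 2.2454 ± 1.960 × 0.4480 → [1.367, 3.123].

[1.367, 3.123]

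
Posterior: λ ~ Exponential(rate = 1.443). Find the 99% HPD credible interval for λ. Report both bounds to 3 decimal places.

The exponential density is strictly decreasing on [0, ∞), so the HPD interval is anchored at 0: [0, q] with P(λ ≤ q) = 0.99.
q = −ln(1 − 0.99) / 1.443 = 4.6052 / 1.443 = 3.191.

[0.000, 3.191]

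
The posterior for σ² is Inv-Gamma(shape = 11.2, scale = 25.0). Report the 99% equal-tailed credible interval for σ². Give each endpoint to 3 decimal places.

[1.153, 5.625]

Inverse-Gamma(11.2, 25.0) quantiles: F⁻¹(0.005) and F⁻¹(0.995).
Equivalently, 1/σ² ~ Gamma(11.2, rate = 25.0); invert its 0.995 and 0.005 quantiles.
Posterior mean ≈ 2.451, SD ≈ 0.808; a Normal approximation gives roughly [0.370, 4.532].
Exact: lower = 1.153; upper = 5.625.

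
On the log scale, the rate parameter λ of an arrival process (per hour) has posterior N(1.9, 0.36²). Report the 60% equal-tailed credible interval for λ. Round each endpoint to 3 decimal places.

[4.938, 9.052]

On the log scale the 60% interval is 1.9 ± 0.842 × 0.36 = [1.5970, 2.2030].
Exponentiate: [e^1.5970, e^2.2030] = [4.938, 9.052].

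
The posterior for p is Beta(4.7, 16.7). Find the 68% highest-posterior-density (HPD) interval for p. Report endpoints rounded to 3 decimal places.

The posterior is unimodal and skewed, so the HPD interval has equal density at both endpoints and is the shortest 68% interval.
Solving f(0.115) = f(0.286) with F(0.286) − F(0.115) = 0.68 gives [0.115, 0.286].
For comparison, the equal-tailed interval is [0.132, 0.307]; the HPD is narrower and shifted toward the mode.

[0.115, 0.286]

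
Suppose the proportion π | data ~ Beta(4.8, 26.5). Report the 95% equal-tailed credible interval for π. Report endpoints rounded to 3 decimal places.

Posterior: Beta(4.8, 26.5).
Equal-tailed 95% interval: the 0.025 and 0.975 quantiles of Beta(4.8, 26.5).
Posterior mean ≈ 0.153, SD ≈ 0.063; a Normal approximation gives roughly [0.029, 0.278].
Exact: F⁻¹(0.025) = 0.052; F⁻¹(0.975) = 0.296.

[0.052, 0.296]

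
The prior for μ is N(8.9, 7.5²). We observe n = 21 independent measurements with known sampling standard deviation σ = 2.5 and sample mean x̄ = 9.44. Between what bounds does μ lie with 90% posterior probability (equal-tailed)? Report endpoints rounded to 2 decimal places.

[8.54, 10.33]

Posterior precision = 1/7.5² + 21/2.5² = 0.0178 + 3.3600 = 3.3778, so posterior SD = 0.5441.
Posterior mean = (8.9/7.5² + 21·9.44/2.5²) / 3.3778 = 9.4372.
Interval: 9.4372 ± 1.645 × 0.5441 → [8.54, 10.33].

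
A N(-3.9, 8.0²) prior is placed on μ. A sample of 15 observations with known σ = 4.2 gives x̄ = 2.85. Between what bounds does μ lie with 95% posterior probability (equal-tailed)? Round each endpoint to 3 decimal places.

Posterior precision = 1/8.0² + 15/4.2² = 0.0156 + 0.8503 = 0.8660, so posterior SD = 1.0746.
Posterior mean = (-3.9/8.0² + 15·2.85/4.2²) / 0.8660 = 2.7282.
Interval: 2.7282 ± 1.960 × 1.0746 → [0.622, 4.834].

[0.622, 4.834]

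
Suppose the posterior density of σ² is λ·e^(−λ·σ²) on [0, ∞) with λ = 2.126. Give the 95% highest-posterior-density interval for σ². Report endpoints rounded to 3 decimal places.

The exponential density is strictly decreasing on [0, ∞), so the HPD interval is anchored at 0: [0, q] with P(σ² ≤ q) = 0.95.
q = −ln(1 − 0.95) / 2.126 = 2.9957 / 2.126 = 1.409.

[0.000, 1.409]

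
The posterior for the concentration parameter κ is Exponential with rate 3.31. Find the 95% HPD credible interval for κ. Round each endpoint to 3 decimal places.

The exponential density is strictly decreasing on [0, ∞), so the HPD interval is anchored at 0: [0, q] with P(κ ≤ q) = 0.95.
q = −ln(1 − 0.95) / 3.31 = 2.9957 / 3.31 = 0.905.

[0.000, 0.905]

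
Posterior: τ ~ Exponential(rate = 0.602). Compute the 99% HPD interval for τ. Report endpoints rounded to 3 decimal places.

[0.000, 7.650]

The exponential density is strictly decreasing on [0, ∞), so the HPD interval is anchored at 0: [0, q] with P(τ ≤ q) = 0.99.
q = −ln(1 − 0.99) / 0.602 = 4.6052 / 0.602 = 7.650.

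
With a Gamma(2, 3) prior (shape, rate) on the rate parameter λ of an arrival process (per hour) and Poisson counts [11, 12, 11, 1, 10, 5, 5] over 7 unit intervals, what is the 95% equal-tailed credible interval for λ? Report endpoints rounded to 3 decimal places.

[4.317, 7.272]

Posterior: Gamma(2+55, 3+7) = Gamma(57, 10) (shape, rate).
Equal-tailed 95% interval: Gamma(57, 10) quantiles at 0.025 and 0.975.
Posterior mean ≈ 5.700, SD ≈ 0.755; a Normal approximation gives roughly [4.220, 7.180].
Exact: lower = 4.317; upper = 7.272.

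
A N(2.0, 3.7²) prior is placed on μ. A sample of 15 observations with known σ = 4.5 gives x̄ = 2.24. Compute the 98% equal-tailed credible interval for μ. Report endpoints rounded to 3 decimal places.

[-0.360, 4.797]

Posterior precision = 1/3.7² + 15/4.5² = 0.0730 + 0.7407 = 0.8138, so posterior SD = 1.1085.
Posterior mean = (2.0/3.7² + 15·2.24/4.5²) / 0.8138 = 2.2185.
Interval: 2.2185 ± 2.326 × 1.1085 → [-0.360, 4.797].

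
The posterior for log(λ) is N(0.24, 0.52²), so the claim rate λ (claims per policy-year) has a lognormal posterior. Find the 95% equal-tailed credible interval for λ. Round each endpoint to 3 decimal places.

[0.459, 3.523]

On the log scale the 95% interval is 0.24 ± 1.960 × 0.52 = [-0.7792, 1.2592].
Exponentiate: [e^-0.7792, e^1.2592] = [0.459, 3.523].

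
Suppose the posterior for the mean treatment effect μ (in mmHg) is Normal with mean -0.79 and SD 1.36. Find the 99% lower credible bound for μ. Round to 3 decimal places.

Need L with P(μ ≥ L) = 0.99: L = -0.79 − z_{0.01}·1.36.
z = 2.326; L = -0.79 − 2.326 × 1.36 = -3.954.

-3.954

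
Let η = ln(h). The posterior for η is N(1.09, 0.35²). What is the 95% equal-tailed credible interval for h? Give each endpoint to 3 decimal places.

On the log scale the 95% interval is 1.09 ± 1.960 × 0.35 = [0.4040, 1.7760].
Exponentiate: [e^0.4040, e^1.7760] = [1.498, 5.906].

[1.498, 5.906]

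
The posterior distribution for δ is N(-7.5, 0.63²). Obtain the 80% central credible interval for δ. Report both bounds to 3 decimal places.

The posterior is symmetric, so the 80% equal-tailed interval is δ = -7.5 ± z·0.63 with z = 1.282.
Half-width: 1.282 × 0.63 = 0.807.
-7.5 − 0.807 = -8.307; -7.5 + 0.807 = -6.693.

[-8.307, -6.693]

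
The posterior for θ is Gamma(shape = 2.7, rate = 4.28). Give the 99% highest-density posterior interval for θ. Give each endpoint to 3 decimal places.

[0.018, 1.851]

The posterior is unimodal and skewed, so the HPD interval has equal density at both endpoints and is the shortest 99% interval.
Solving f(0.018) = f(1.851) with F(1.851) − F(0.018) = 0.99 gives [0.018, 1.851].
For comparison, the equal-tailed interval is [0.060, 2.042]; the HPD is narrower and shifted toward the mode.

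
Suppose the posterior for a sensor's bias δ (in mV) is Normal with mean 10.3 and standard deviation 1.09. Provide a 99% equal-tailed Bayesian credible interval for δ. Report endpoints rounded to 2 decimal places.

[7.49, 13.11]

The posterior is symmetric, so the 99% equal-tailed interval is δ = 10.3 ± z·1.09 with z = 2.576.
Half-width: 2.576 × 1.09 = 2.81.
10.3 − 2.81 = 7.49; 10.3 + 2.81 = 13.11.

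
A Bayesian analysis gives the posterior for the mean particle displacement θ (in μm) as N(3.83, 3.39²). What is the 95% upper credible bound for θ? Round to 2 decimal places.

Need U with P(θ ≤ U) = 0.95: U = 3.83 + z_{0.05}·3.39.
z = 1.645; U = 3.83 + 1.645 × 3.39 = 9.41.

9.41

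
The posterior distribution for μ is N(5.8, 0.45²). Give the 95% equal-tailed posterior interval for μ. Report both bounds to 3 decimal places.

The posterior is symmetric, so the 95% equal-tailed interval is μ = 5.8 ± z·0.45 with z = 1.960.
Half-width: 1.960 × 0.45 = 0.882.
5.8 − 0.882 = 4.918; 5.8 + 0.882 = 6.682.

[4.918, 6.682]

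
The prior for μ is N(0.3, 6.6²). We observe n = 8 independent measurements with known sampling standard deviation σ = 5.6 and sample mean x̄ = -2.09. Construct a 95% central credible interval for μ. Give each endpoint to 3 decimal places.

Posterior precision = 1/6.6² + 8/5.6² = 0.0230 + 0.2551 = 0.2781, so posterior SD = 1.8964.
Posterior mean = (0.3/6.6² + 8·-2.09/5.6²) / 0.2781 = -1.8927.
Interval: -1.8927 ± 1.960 × 1.8964 → [-5.610, 1.824].

[-5.610, 1.824]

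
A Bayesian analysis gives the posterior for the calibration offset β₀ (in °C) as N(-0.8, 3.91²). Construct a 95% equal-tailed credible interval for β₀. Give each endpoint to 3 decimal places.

[-8.463, 6.863]

The posterior is symmetric, so the 95% equal-tailed interval is β₀ = -0.8 ± z·3.91 with z = 1.960.
Half-width: 1.960 × 3.91 = 7.663.
-0.8 − 7.663 = -8.463; -0.8 + 7.663 = 6.863.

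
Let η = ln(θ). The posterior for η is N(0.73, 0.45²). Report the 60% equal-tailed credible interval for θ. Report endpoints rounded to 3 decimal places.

[1.421, 3.031]

On the log scale the 60% interval is 0.73 ± 0.842 × 0.45 = [0.3513, 1.1087].
Exponentiate: [e^0.3513, e^1.1087] = [1.421, 3.031].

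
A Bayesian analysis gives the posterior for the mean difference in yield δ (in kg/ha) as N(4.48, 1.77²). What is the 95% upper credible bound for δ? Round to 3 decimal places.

Need U with P(δ ≤ U) = 0.95: U = 4.48 + z_{0.05}·1.77.
z = 1.645; U = 4.48 + 1.645 × 1.77 = 7.391.

7.391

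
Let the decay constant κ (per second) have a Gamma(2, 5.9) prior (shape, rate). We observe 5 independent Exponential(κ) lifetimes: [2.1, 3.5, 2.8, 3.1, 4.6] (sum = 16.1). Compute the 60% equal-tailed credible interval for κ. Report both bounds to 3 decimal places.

[0.215, 0.413]

Posterior: Gamma(2+5, 5.9+16.1) = Gamma(7, 22.0) (shape, rate).
Equal-tailed 60% interval: Gamma(7, 22.0) quantiles at 0.2 and 0.8.
Posterior mean ≈ 0.318, SD ≈ 0.120; a Normal approximation gives roughly [0.217, 0.419].
Exact: lower = 0.215; upper = 0.413.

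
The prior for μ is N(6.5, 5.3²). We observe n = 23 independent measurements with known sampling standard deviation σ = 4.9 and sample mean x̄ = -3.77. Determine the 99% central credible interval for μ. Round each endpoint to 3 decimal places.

Posterior precision = 1/5.3² + 23/4.9² = 0.0356 + 0.9579 = 0.9935, so posterior SD = 1.0032.
Posterior mean = (6.5/5.3² + 23·-3.77/4.9²) / 0.9935 = -3.4020.
Interval: -3.4020 ± 2.576 × 1.0032 → [-5.986, -0.818].

[-5.986, -0.818]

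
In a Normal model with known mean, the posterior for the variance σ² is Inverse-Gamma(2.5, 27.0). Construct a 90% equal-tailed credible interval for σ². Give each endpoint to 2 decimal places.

Inverse-Gamma(2.5, 27.0) quantiles: F⁻¹(0.05) and F⁻¹(0.95).
Equivalently, 1/σ² ~ Gamma(2.5, rate = 27.0); invert its 0.95 and 0.05 quantiles.
Posterior mean ≈ 18.00, SD ≈ 25.46; a Normal approximation gives roughly [-23.87, 59.87].
Exact: lower = 4.88; upper = 47.14.

[4.88, 47.14]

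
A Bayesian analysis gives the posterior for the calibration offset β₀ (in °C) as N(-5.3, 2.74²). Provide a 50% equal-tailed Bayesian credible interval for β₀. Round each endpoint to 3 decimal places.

[-7.148, -3.452]

The posterior is symmetric, so the 50% equal-tailed interval is β₀ = -5.3 ± z·2.74 with z = 0.674.
Half-width: 0.674 × 2.74 = 1.848.
-5.3 − 1.848 = -7.148; -5.3 + 1.848 = -3.452.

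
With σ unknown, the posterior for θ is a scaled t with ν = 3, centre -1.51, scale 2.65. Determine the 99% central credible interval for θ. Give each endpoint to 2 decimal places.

[-16.99, 13.97]

The t_3 distribution is symmetric; the 99% interval is -1.51 ± t·2.65 with t_{0.995,3} = 5.841.
Half-width: 5.841 × 2.65 = 15.48.
-1.51 − 15.48 = -16.99; -1.51 + 15.48 = 13.97.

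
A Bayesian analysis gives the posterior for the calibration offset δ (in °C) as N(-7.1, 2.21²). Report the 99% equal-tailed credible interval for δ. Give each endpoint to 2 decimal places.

[-12.79, -1.41]

The posterior is symmetric, so the 99% equal-tailed interval is δ = -7.1 ± z·2.21 with z = 2.576.
Half-width: 2.576 × 2.21 = 5.69.
-7.1 − 5.69 = -12.79; -7.1 + 5.69 = -1.41.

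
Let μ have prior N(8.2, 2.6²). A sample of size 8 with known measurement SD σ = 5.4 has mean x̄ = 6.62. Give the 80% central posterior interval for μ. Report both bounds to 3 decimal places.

Posterior precision = 1/2.6² + 8/5.4² = 0.1479 + 0.2743 = 0.4223, so posterior SD = 1.5389.
Posterior mean = (8.2/2.6² + 8·6.62/5.4²) / 0.4223 = 7.1735.
Interval: 7.1735 ± 1.282 × 1.5389 → [5.201, 9.146].

[5.201, 9.146]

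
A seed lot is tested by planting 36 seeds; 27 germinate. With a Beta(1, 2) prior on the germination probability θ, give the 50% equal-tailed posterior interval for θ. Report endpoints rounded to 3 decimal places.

[0.671, 0.769]

Posterior: Beta(1+27, 2+9) = Beta(28, 11).
Equal-tailed 50% interval: the 0.25 and 0.75 quantiles of Beta(28, 11).
Posterior mean ≈ 0.718, SD ≈ 0.071; a Normal approximation gives roughly [0.670, 0.766].
Exact: F⁻¹(0.25) = 0.671; F⁻¹(0.75) = 0.769.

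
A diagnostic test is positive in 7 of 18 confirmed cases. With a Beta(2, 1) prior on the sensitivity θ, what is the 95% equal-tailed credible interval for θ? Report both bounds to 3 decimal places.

Posterior: Beta(2+7, 1+11) = Beta(9, 12).
Equal-tailed 95% interval: the 0.025 and 0.975 quantiles of Beta(9, 12).
Posterior mean ≈ 0.429, SD ≈ 0.106; a Normal approximation gives roughly [0.222, 0.635].
Exact: F⁻¹(0.025) = 0.231; F⁻¹(0.975) = 0.639.

[0.231, 0.639]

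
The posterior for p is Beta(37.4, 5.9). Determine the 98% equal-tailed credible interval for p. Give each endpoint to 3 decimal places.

Posterior: Beta(37.4, 5.9).
Equal-tailed 98% interval: the 0.01 and 0.99 quantiles of Beta(37.4, 5.9).
Posterior mean ≈ 0.864, SD ≈ 0.052; a Normal approximation gives roughly [0.744, 0.984].
Exact: F⁻¹(0.01) = 0.722; F⁻¹(0.99) = 0.957.

[0.722, 0.957]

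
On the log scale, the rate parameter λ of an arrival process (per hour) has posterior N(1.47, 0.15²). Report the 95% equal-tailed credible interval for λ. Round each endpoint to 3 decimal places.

On the log scale the 95% interval is 1.47 ± 1.960 × 0.15 = [1.1760, 1.7640].
Exponentiate: [e^1.1760, e^1.7640] = [3.241, 5.836].

[3.241, 5.836]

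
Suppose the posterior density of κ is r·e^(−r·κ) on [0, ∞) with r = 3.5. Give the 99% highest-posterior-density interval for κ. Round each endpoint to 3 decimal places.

The exponential density is strictly decreasing on [0, ∞), so the HPD interval is anchored at 0: [0, q] with P(κ ≤ q) = 0.99.
q = −ln(1 − 0.99) / 3.5 = 4.6052 / 3.5 = 1.316.

[0.000, 1.316]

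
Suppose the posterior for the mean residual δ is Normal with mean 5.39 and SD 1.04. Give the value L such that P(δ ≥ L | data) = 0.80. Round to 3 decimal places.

Need L with P(δ ≥ L) = 0.80: L = 5.39 − z_{0.2}·1.04.
z = 0.842; L = 5.39 − 0.842 × 1.04 = 4.515.

4.515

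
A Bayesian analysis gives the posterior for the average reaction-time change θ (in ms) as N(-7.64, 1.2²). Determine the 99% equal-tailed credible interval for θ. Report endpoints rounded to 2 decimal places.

[-10.73, -4.55]

The posterior is symmetric, so the 99% equal-tailed interval is θ = -7.64 ± z·1.2 with z = 2.576.
Half-width: 2.576 × 1.2 = 3.09.
-7.64 − 3.09 = -10.73; -7.64 + 3.09 = -4.55.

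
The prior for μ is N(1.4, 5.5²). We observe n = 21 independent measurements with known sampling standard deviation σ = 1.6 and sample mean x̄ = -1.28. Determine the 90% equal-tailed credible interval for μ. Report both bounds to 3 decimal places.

Posterior precision = 1/5.5² + 21/1.6² = 0.0331 + 8.2031 = 8.2362, so posterior SD = 0.3484.
Posterior mean = (1.4/5.5² + 21·-1.28/1.6²) / 8.2362 = -1.2692.
Interval: -1.2692 ± 1.645 × 0.3484 → [-1.842, -0.696].

[-1.842, -0.696]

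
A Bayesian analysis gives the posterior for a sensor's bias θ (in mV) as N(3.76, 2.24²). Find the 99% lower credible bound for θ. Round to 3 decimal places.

-1.451

Need L with P(θ ≥ L) = 0.99: L = 3.76 − z_{0.01}·2.24.
z = 2.326; L = 3.76 − 2.326 × 2.24 = -1.451.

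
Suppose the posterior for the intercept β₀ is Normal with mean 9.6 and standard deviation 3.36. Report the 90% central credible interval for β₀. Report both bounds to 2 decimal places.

[4.07, 15.13]

The posterior is symmetric, so the 90% equal-tailed interval is β₀ = 9.6 ± z·3.36 with z = 1.645.
Half-width: 1.645 × 3.36 = 5.53.
9.6 − 5.53 = 4.07; 9.6 + 5.53 = 15.13.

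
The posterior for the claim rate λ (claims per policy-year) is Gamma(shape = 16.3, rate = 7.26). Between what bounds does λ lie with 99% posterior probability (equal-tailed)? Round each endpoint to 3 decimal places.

Posterior: Gamma(shape 16.3, rate 7.26).
Equal-tailed 99% interval: Gamma(16.3, 7.26) quantiles at 0.005 and 0.995.
Posterior mean ≈ 2.245, SD ≈ 0.556; a Normal approximation gives roughly [0.813, 3.678].
Exact: lower = 1.070; upper = 3.934.

[1.070, 3.934]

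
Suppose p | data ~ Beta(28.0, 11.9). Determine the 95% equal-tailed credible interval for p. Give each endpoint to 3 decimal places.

[0.553, 0.831]

Posterior: Beta(28.0, 11.9).
Equal-tailed 95% interval: the 0.025 and 0.975 quantiles of Beta(28.0, 11.9).
Posterior mean ≈ 0.702, SD ≈ 0.072; a Normal approximation gives roughly [0.562, 0.842].
Exact: F⁻¹(0.025) = 0.553; F⁻¹(0.975) = 0.831.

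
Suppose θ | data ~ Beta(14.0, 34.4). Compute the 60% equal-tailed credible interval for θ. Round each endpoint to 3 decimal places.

Posterior: Beta(14.0, 34.4).
Equal-tailed 60% interval: the 0.2 and 0.8 quantiles of Beta(14.0, 34.4).
Posterior mean ≈ 0.289, SD ≈ 0.065; a Normal approximation gives roughly [0.235, 0.344].
Exact: F⁻¹(0.2) = 0.234; F⁻¹(0.8) = 0.343.

[0.234, 0.343]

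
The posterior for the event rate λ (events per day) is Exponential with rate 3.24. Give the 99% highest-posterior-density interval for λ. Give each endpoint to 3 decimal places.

The exponential density is strictly decreasing on [0, ∞), so the HPD interval is anchored at 0: [0, q] with P(λ ≤ q) = 0.99.
q = −ln(1 − 0.99) / 3.24 = 4.6052 / 3.24 = 1.421.

[0.000, 1.421]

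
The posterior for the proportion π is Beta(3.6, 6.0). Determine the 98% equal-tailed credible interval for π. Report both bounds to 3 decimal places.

Posterior: Beta(3.6, 6.0).
Equal-tailed 98% interval: the 0.01 and 0.99 quantiles of Beta(3.6, 6.0).
Posterior mean ≈ 0.375, SD ≈ 0.149; a Normal approximation gives roughly [0.029, 0.721].
Exact: F⁻¹(0.01) = 0.087; F⁻¹(0.99) = 0.734.

[0.087, 0.734]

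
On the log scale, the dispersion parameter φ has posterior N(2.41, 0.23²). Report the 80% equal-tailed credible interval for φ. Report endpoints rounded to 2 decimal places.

On the log scale the 80% interval is 2.41 ± 1.282 × 0.23 = [2.1152, 2.7048].
Exponentiate: [e^2.1152, e^2.7048] = [8.29, 14.95].

[8.29, 14.95]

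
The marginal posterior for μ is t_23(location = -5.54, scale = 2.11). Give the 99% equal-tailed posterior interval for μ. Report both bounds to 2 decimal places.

The t_23 distribution is symmetric; the 99% interval is -5.54 ± t·2.11 with t_{0.995,23} = 2.807.
Half-width: 2.807 × 2.11 = 5.92.
-5.54 − 5.92 = -11.46; -5.54 + 5.92 = 0.38.

[-11.46, 0.38]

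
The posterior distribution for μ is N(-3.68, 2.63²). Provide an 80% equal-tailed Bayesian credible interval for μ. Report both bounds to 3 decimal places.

The posterior is symmetric, so the 80% equal-tailed interval is μ = -3.68 ± z·2.63 with z = 1.282.
Half-width: 1.282 × 2.63 = 3.370.
-3.68 − 3.370 = -7.050; -3.68 + 3.370 = -0.310.

[-7.050, -0.310]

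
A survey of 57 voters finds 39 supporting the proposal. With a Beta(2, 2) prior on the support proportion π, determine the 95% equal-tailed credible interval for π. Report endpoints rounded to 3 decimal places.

[0.550, 0.783]

Posterior: Beta(2+39, 2+18) = Beta(41, 20).
Equal-tailed 95% interval: the 0.025 and 0.975 quantiles of Beta(41, 20).
Posterior mean ≈ 0.672, SD ≈ 0.060; a Normal approximation gives roughly [0.555, 0.789].
Exact: F⁻¹(0.025) = 0.550; F⁻¹(0.975) = 0.783.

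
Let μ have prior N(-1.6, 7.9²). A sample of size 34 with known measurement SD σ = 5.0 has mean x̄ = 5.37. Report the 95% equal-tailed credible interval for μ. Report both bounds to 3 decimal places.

[3.618, 6.960]

Posterior precision = 1/7.9² + 34/5.0² = 0.0160 + 1.3600 = 1.3760, so posterior SD = 0.8525.
Posterior mean = (-1.6/7.9² + 34·5.37/5.0²) / 1.3760 = 5.2888.
Interval: 5.2888 ± 1.960 × 0.8525 → [3.618, 6.960].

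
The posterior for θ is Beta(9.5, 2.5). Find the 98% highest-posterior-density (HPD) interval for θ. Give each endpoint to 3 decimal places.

[0.514, 0.988]

The posterior is unimodal and skewed, so the HPD interval has equal density at both endpoints and is the shortest 98% interval.
Solving f(0.514) = f(0.988) with F(0.988) − F(0.514) = 0.98 gives [0.514, 0.988].
For comparison, the equal-tailed interval is [0.477, 0.973]; the HPD is narrower and shifted toward the mode.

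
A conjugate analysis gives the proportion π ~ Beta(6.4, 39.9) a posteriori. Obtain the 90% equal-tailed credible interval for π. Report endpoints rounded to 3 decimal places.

[0.065, 0.229]

Posterior: Beta(6.4, 39.9).
Equal-tailed 90% interval: the 0.05 and 0.95 quantiles of Beta(6.4, 39.9).
Posterior mean ≈ 0.138, SD ≈ 0.050; a Normal approximation gives roughly [0.056, 0.221].
Exact: F⁻¹(0.05) = 0.065; F⁻¹(0.95) = 0.229.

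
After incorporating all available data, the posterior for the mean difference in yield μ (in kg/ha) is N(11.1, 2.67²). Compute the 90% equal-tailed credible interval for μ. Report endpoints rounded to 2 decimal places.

[6.71, 15.49]

The posterior is symmetric, so the 90% equal-tailed interval is μ = 11.1 ± z·2.67 with z = 1.645.
Half-width: 1.645 × 2.67 = 4.39.
11.1 − 4.39 = 6.71; 11.1 + 4.39 = 15.49.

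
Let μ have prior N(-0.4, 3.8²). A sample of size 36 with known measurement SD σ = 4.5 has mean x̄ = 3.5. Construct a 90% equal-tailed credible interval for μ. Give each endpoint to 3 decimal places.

[2.143, 4.564]

Posterior precision = 1/3.8² + 36/4.5² = 0.0693 + 1.7778 = 1.8470, so posterior SD = 0.7358.
Posterior mean = (-0.4/3.8² + 36·3.5/4.5²) / 1.8470 = 3.3538.
Interval: 3.3538 ± 1.645 × 0.7358 → [2.143, 4.564].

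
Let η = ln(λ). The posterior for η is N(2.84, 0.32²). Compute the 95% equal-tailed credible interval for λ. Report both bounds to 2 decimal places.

On the log scale the 95% interval is 2.84 ± 1.960 × 0.32 = [2.2128, 3.4672].
Exponentiate: [e^2.2128, e^3.4672] = [9.14, 32.05].

[9.14, 32.05]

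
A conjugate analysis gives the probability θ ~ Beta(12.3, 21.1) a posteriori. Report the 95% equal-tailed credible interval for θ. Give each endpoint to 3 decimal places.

Posterior: Beta(12.3, 21.1).
Equal-tailed 95% interval: the 0.025 and 0.975 quantiles of Beta(12.3, 21.1).
Posterior mean ≈ 0.368, SD ≈ 0.082; a Normal approximation gives roughly [0.207, 0.529].
Exact: F⁻¹(0.025) = 0.216; F⁻¹(0.975) = 0.536.

[0.216, 0.536]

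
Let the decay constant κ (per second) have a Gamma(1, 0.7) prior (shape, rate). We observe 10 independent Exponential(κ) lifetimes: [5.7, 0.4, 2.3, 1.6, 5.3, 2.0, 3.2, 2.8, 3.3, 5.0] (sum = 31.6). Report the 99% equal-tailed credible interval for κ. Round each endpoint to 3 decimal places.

[0.134, 0.662]

Posterior: Gamma(1+10, 0.7+31.6) = Gamma(11, 32.3) (shape, rate).
Equal-tailed 99% interval: Gamma(11, 32.3) quantiles at 0.005 and 0.995.
Posterior mean ≈ 0.341, SD ≈ 0.103; a Normal approximation gives roughly [0.076, 0.605].
Exact: lower = 0.134; upper = 0.662.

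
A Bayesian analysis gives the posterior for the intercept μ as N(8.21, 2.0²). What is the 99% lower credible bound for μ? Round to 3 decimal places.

Need L with P(μ ≥ L) = 0.99: L = 8.21 − z_{0.01}·2.0.
z = 2.326; L = 8.21 − 2.326 × 2.0 = 3.557.

3.557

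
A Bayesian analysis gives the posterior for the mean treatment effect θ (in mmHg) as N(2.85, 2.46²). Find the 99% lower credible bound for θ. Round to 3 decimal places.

Need L with P(θ ≥ L) = 0.99: L = 2.85 − z_{0.01}·2.46.
z = 2.326; L = 2.85 − 2.326 × 2.46 = -2.873.

-2.873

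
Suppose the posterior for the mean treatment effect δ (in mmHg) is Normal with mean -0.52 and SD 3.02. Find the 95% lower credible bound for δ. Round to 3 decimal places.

-5.487

Need L with P(δ ≥ L) = 0.95: L = -0.52 − z_{0.05}·3.02.
z = 1.645; L = -0.52 − 1.645 × 3.02 = -5.487.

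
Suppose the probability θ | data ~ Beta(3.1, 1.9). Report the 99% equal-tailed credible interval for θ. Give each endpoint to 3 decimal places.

Posterior: Beta(3.1, 1.9).
Equal-tailed 99% interval: the 0.005 and 0.995 quantiles of Beta(3.1, 1.9).
Posterior mean ≈ 0.620, SD ≈ 0.198; a Normal approximation gives roughly [0.110, 1.130].
Exact: F⁻¹(0.005) = 0.122; F⁻¹(0.995) = 0.976.

[0.122, 0.976]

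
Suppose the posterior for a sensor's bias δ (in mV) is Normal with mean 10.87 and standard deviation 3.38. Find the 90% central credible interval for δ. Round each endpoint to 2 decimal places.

The posterior is symmetric, so the 90% equal-tailed interval is δ = 10.87 ± z·3.38 with z = 1.645.
Half-width: 1.645 × 3.38 = 5.56.
10.87 − 5.56 = 5.31; 10.87 + 5.56 = 16.43.

[5.31, 16.43]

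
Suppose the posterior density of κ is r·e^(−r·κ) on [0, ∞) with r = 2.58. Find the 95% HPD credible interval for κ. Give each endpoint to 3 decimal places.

[0.000, 1.161]

The exponential density is strictly decreasing on [0, ∞), so the HPD interval is anchored at 0: [0, q] with P(κ ≤ q) = 0.95.
q = −ln(1 − 0.95) / 2.58 = 2.9957 / 2.58 = 1.161.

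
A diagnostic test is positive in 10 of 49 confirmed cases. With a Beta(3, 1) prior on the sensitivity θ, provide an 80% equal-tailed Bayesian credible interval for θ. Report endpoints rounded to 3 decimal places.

Posterior: Beta(3+10, 1+39) = Beta(13, 40).
Equal-tailed 80% interval: the 0.1 and 0.9 quantiles of Beta(13, 40).
Posterior mean ≈ 0.245, SD ≈ 0.059; a Normal approximation gives roughly [0.170, 0.320].
Exact: F⁻¹(0.1) = 0.172; F⁻¹(0.9) = 0.323.

[0.172, 0.323]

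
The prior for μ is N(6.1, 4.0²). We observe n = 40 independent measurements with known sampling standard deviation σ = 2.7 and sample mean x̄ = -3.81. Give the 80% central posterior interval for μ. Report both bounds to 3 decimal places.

Posterior precision = 1/4.0² + 40/2.7² = 0.0625 + 5.4870 = 5.5495, so posterior SD = 0.4245.
Posterior mean = (6.1/4.0² + 40·-3.81/2.7²) / 5.5495 = -3.6984.
Interval: -3.6984 ± 1.282 × 0.4245 → [-4.242, -3.154].

[-4.242, -3.154]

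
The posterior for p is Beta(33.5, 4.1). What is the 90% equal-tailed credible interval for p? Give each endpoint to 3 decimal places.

[0.798, 0.960]

Posterior: Beta(33.5, 4.1).
Equal-tailed 90% interval: the 0.05 and 0.95 quantiles of Beta(33.5, 4.1).
Posterior mean ≈ 0.891, SD ≈ 0.050; a Normal approximation gives roughly [0.808, 0.973].
Exact: F⁻¹(0.05) = 0.798; F⁻¹(0.95) = 0.960.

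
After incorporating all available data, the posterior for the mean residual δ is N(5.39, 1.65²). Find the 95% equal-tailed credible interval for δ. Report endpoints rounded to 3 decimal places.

The posterior is symmetric, so the 95% equal-tailed interval is δ = 5.39 ± z·1.65 with z = 1.960.
Half-width: 1.960 × 1.65 = 3.234.
5.39 − 3.234 = 2.156; 5.39 + 3.234 = 8.624.

[2.156, 8.624]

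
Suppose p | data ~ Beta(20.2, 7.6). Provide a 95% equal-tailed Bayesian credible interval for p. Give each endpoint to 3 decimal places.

Posterior: Beta(20.2, 7.6).
Equal-tailed 95% interval: the 0.025 and 0.975 quantiles of Beta(20.2, 7.6).
Posterior mean ≈ 0.727, SD ≈ 0.083; a Normal approximation gives roughly [0.564, 0.889].
Exact: F⁻¹(0.025) = 0.550; F⁻¹(0.975) = 0.872.

[0.550, 0.872]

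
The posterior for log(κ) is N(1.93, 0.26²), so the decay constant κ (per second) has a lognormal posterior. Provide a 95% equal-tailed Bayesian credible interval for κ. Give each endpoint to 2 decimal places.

[4.14, 11.47]

On the log scale the 95% interval is 1.93 ± 1.960 × 0.26 = [1.4204, 2.4396].
Exponentiate: [e^1.4204, e^2.4396] = [4.14, 11.47].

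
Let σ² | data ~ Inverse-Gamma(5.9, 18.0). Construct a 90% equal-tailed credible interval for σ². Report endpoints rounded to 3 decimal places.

Inverse-Gamma(5.9, 18.0) quantiles: F⁻¹(0.05) and F⁻¹(0.95).
Equivalently, 1/σ² ~ Gamma(5.9, rate = 18.0); invert its 0.95 and 0.05 quantiles.
Posterior mean ≈ 3.673, SD ≈ 1.860; a Normal approximation gives roughly [0.614, 6.733].
Exact: lower = 1.734; upper = 7.066.

[1.734, 7.066]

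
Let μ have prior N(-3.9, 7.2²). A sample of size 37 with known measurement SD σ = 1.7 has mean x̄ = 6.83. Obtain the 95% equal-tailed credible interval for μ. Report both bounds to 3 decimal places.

Posterior precision = 1/7.2² + 37/1.7² = 0.0193 + 12.8028 = 12.8221, so posterior SD = 0.2793.
Posterior mean = (-3.9/7.2² + 37·6.83/1.7²) / 12.8221 = 6.8139.
Interval: 6.8139 ± 1.960 × 0.2793 → [6.267, 7.361].

[6.267, 7.361]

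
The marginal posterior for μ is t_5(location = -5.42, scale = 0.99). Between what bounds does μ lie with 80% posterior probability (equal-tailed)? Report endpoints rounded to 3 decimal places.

The t_5 distribution is symmetric; the 80% interval is -5.42 ± t·0.99 with t_{0.9,5} = 1.476.
Half-width: 1.476 × 0.99 = 1.461.
-5.42 − 1.461 = -6.881; -5.42 + 1.461 = -3.959.

[-6.881, -3.959]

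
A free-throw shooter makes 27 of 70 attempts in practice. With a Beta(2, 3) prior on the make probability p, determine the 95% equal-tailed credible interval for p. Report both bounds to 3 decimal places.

Posterior: Beta(2+27, 3+43) = Beta(29, 46).
Equal-tailed 95% interval: the 0.025 and 0.975 quantiles of Beta(29, 46).
Posterior mean ≈ 0.387, SD ≈ 0.056; a Normal approximation gives roughly [0.277, 0.496].
Exact: F⁻¹(0.025) = 0.280; F⁻¹(0.975) = 0.499.

[0.280, 0.499]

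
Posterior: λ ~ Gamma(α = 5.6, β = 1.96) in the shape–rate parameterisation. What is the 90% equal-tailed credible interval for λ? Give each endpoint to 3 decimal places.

[1.200, 5.088]

Posterior: Gamma(shape 5.6, rate 1.96).
Equal-tailed 90% interval: Gamma(5.6, 1.96) quantiles at 0.05 and 0.95.
Posterior mean ≈ 2.857, SD ≈ 1.207; a Normal approximation gives roughly [0.871, 4.843].
Exact: lower = 1.200; upper = 5.088.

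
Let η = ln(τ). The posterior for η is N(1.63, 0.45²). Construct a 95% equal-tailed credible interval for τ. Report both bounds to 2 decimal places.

On the log scale the 95% interval is 1.63 ± 1.960 × 0.45 = [0.7480, 2.5120].
Exponentiate: [e^0.7480, e^2.5120] = [2.11, 12.33].

[2.11, 12.33]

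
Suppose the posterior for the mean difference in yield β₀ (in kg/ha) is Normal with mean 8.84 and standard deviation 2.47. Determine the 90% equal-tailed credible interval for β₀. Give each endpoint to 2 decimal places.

[4.78, 12.90]

The posterior is symmetric, so the 90% equal-tailed interval is β₀ = 8.84 ± z·2.47 with z = 1.645.
Half-width: 1.645 × 2.47 = 4.06.
8.84 − 4.06 = 4.78; 8.84 + 4.06 = 12.90.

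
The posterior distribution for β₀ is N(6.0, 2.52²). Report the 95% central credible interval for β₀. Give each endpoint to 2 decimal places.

[1.06, 10.94]

The posterior is symmetric, so the 95% equal-tailed interval is β₀ = 6.0 ± z·2.52 with z = 1.960.
Half-width: 1.960 × 2.52 = 4.94.
6.0 − 4.94 = 1.06; 6.0 + 4.94 = 10.94.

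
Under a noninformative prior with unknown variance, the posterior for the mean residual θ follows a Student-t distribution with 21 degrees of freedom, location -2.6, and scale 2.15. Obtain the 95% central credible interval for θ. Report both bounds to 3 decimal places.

[-7.071, 1.871]

The t_21 distribution is symmetric; the 95% interval is -2.6 ± t·2.15 with t_{0.975,21} = 2.080.
Half-width: 2.080 × 2.15 = 4.471.
-2.6 − 4.471 = -7.071; -2.6 + 4.471 = 1.871.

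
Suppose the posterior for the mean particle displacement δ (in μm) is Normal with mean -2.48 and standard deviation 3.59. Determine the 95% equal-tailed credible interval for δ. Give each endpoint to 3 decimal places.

[-9.516, 4.556]

The posterior is symmetric, so the 95% equal-tailed interval is δ = -2.48 ± z·3.59 with z = 1.960.
Half-width: 1.960 × 3.59 = 7.036.
-2.48 − 7.036 = -9.516; -2.48 + 7.036 = 4.556.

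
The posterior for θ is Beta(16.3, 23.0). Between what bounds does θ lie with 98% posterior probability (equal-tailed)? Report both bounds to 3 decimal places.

[0.243, 0.599]

Posterior: Beta(16.3, 23.0).
Equal-tailed 98% interval: the 0.01 and 0.99 quantiles of Beta(16.3, 23.0).
Posterior mean ≈ 0.415, SD ≈ 0.078; a Normal approximation gives roughly [0.234, 0.595].
Exact: F⁻¹(0.01) = 0.243; F⁻¹(0.99) = 0.599.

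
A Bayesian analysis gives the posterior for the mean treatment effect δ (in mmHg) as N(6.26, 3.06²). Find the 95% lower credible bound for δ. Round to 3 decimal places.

Need L with P(δ ≥ L) = 0.95: L = 6.26 − z_{0.05}·3.06.
z = 1.645; L = 6.26 − 1.645 × 3.06 = 1.227.

1.227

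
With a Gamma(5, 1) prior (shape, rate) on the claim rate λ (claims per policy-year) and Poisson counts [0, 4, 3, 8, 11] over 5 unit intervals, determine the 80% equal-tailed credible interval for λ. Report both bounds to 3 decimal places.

[4.019, 6.386]

Posterior: Gamma(5+26, 1+5) = Gamma(31, 6) (shape, rate).
Equal-tailed 80% interval: Gamma(31, 6) quantiles at 0.1 and 0.9.
Posterior mean ≈ 5.167, SD ≈ 0.928; a Normal approximation gives roughly [3.977, 6.356].
Exact: lower = 4.019; upper = 6.386.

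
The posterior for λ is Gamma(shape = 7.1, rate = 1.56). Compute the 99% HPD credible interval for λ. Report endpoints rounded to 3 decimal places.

[1.087, 9.610]

The posterior is unimodal and skewed, so the HPD interval has equal density at both endpoints and is the shortest 99% interval.
Solving f(1.087) = f(9.610) with F(9.610) − F(1.087) = 0.99 gives [1.087, 9.610].
For comparison, the equal-tailed interval is [1.339, 10.134]; the HPD is narrower and shifted toward the mode.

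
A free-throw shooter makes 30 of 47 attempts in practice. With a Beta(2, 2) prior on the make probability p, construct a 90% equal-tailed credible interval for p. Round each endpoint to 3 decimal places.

[0.514, 0.735]

Posterior: Beta(2+30, 2+17) = Beta(32, 19).
Equal-tailed 90% interval: the 0.05 and 0.95 quantiles of Beta(32, 19).
Posterior mean ≈ 0.627, SD ≈ 0.067; a Normal approximation gives roughly [0.517, 0.738].
Exact: F⁻¹(0.05) = 0.514; F⁻¹(0.95) = 0.735.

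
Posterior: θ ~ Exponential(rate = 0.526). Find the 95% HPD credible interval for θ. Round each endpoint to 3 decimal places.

[0.000, 5.695]

The exponential density is strictly decreasing on [0, ∞), so the HPD interval is anchored at 0: [0, q] with P(θ ≤ q) = 0.95.
q = −ln(1 − 0.95) / 0.526 = 2.9957 / 0.526 = 5.695.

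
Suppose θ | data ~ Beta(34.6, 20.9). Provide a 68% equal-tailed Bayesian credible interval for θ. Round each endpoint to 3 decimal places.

Posterior: Beta(34.6, 20.9).
Equal-tailed 68% interval: the 0.16 and 0.84 quantiles of Beta(34.6, 20.9).
Posterior mean ≈ 0.623, SD ≈ 0.064; a Normal approximation gives roughly [0.559, 0.688].
Exact: F⁻¹(0.16) = 0.559; F⁻¹(0.84) = 0.688.

[0.559, 0.688]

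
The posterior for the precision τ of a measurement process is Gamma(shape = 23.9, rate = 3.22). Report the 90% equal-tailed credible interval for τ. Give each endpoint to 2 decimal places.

[5.11, 10.08]

Posterior: Gamma(shape 23.9, rate 3.22).
Equal-tailed 90% interval: Gamma(23.9, 3.22) quantiles at 0.05 and 0.95.
Posterior mean ≈ 7.42, SD ≈ 1.52; a Normal approximation gives roughly [4.93, 9.92].
Exact: lower = 5.11; upper = 10.08.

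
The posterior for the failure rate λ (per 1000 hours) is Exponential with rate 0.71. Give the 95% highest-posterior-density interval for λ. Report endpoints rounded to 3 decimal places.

The exponential density is strictly decreasing on [0, ∞), so the HPD interval is anchored at 0: [0, q] with P(λ ≤ q) = 0.95.
q = −ln(1 − 0.95) / 0.71 = 2.9957 / 0.71 = 4.219.

[0.000, 4.219]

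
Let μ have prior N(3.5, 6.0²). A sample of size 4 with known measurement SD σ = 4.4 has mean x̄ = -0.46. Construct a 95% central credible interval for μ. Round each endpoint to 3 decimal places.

Posterior precision = 1/6.0² + 4/4.4² = 0.0278 + 0.2066 = 0.2344, so posterior SD = 2.0655.
Posterior mean = (3.5/6.0² + 4·-0.46/4.4²) / 0.2344 = 0.0093.
Interval: 0.0093 ± 1.960 × 2.0655 → [-4.039, 4.058].

[-4.039, 4.058]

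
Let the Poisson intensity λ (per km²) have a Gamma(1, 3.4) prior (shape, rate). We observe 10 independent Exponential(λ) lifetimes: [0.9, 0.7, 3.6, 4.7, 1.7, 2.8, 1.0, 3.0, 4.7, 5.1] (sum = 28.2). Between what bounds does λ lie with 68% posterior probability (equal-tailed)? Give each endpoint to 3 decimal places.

[0.245, 0.451]

Posterior: Gamma(1+10, 3.4+28.2) = Gamma(11, 31.6) (shape, rate).
Equal-tailed 68% interval: Gamma(11, 31.6) quantiles at 0.16 and 0.84.
Posterior mean ≈ 0.348, SD ≈ 0.105; a Normal approximation gives roughly [0.244, 0.452].
Exact: lower = 0.245; upper = 0.451.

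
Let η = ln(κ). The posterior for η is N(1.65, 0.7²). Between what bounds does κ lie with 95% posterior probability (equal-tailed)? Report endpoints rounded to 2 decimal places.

[1.32, 20.53]

On the log scale the 95% interval is 1.65 ± 1.960 × 0.7 = [0.2780, 3.0220].
Exponentiate: [e^0.2780, e^3.0220] = [1.32, 20.53].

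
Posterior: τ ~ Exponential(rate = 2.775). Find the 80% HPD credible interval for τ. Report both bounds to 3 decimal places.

[0.000, 0.580]

The exponential density is strictly decreasing on [0, ∞), so the HPD interval is anchored at 0: [0, q] with P(τ ≤ q) = 0.80.
q = −ln(1 − 0.80) / 2.775 = 1.6094 / 2.775 = 0.580.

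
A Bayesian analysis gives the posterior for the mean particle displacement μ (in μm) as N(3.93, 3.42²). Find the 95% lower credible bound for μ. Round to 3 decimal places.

Need L with P(μ ≥ L) = 0.95: L = 3.93 − z_{0.05}·3.42.
z = 1.645; L = 3.93 − 1.645 × 3.42 = -1.695.

-1.695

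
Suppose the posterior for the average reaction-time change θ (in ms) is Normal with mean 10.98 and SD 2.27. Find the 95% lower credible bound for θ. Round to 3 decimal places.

7.246

Need L with P(θ ≥ L) = 0.95: L = 10.98 − z_{0.05}·2.27.
z = 1.645; L = 10.98 − 1.645 × 2.27 = 7.246.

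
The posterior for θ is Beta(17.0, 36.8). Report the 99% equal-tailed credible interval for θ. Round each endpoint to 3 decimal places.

[0.170, 0.488]

Posterior: Beta(17.0, 36.8).
Equal-tailed 99% interval: the 0.005 and 0.995 quantiles of Beta(17.0, 36.8).
Posterior mean ≈ 0.316, SD ≈ 0.063; a Normal approximation gives roughly [0.154, 0.478].
Exact: F⁻¹(0.005) = 0.170; F⁻¹(0.995) = 0.488.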